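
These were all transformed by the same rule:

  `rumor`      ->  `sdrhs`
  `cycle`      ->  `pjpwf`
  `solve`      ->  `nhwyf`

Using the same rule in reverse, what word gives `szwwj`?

rally

r(17)→s(18) and u(20)→d(3) fit y≡21x+25 (mod 26); the inverse of 21 mod 26 is 5. Treating letters as 0–25, the rule is x ↦ 21x + 25 (mod 26).
Undoing it on szwwj: s(18)→5·(18−25)≡17=r; z(25)→5·(25−25)≡0=a; w(22)→5·(22−25)≡11=l; w(22)→5·(22−25)≡11=l; j(9)→5·(9−25)≡24=y (all mod 26).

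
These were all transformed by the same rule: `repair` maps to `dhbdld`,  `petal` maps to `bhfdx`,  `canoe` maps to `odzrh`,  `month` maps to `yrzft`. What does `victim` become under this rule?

The shift depends on letter class: consonant r→d is +12, but vowel e→h is +3. The rule splits by letter class: vowels +3, consonants +12.
On victim: v(cons)+12=h, i(vowel)+3=l, c(cons)+12=o, t(cons)+12=f, i(vowel)+3=l, m(cons)+12=y.

hlofly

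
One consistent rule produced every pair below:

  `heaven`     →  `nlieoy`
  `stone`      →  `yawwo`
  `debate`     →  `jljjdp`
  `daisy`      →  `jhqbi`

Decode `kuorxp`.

In heaven: h→n is +6, e→l is +7, a→i is +8, v→e is +9 — the shift increases by 1 each position. Each letter shifts forward by (position + 6), i.e. 6, 7, 8, … — the shift grows by one for each successive letter.
Undoing it on kuorxp: k−6=e, u−7=n, o−8=g, r−9=i, x−10=n, p−11=e.

engine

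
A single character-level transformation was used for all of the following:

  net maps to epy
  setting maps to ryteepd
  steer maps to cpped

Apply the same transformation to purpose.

pdzacfa

The output letters match the input read backwards, each shifted +11: net reversed is ten. Two steps: reverse the string, then apply a Caesar shift of +11.
For purpose: reverse → esoprup; then shift: e+11=p, s+11=d, o+11=z, p+11=a, r+11=c, u+11=f, p+11=a.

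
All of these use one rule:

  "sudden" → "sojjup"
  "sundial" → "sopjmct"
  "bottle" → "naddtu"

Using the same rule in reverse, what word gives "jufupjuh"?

defender

s(18)→s(18) and u(20)→o(14) fit y≡11x+2 (mod 26); the inverse of 11 mod 26 is 19. Treating letters as 0–25, the rule is x ↦ 11x + 2 (mod 26).
Undoing it on jufupjuh: j(9)→19·(9−2)≡3=d; u(20)→19·(20−2)≡4=e; f(5)→19·(5−2)≡5=f; u(20)→19·(20−2)≡4=e; p(15)→19·(15−2)≡13=n; j(9)→19·(9−2)≡3=d; u(20)→19·(20−2)≡4=e; h(7)→19·(7−2)≡17=r (all mod 26).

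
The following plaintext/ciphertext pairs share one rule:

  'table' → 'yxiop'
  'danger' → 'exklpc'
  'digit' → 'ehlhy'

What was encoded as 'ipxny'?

t(19)→y(24) and a(0)→x(23) fit y≡11x+23 (mod 26); the inverse of 11 mod 26 is 19. This is an affine cipher: with a=0,…,z=25, each position x becomes (11x+23) mod 26.
Undoing it on ipxny: i(8)→19·(8−23)≡1=b; p(15)→19·(15−23)≡4=e; x(23)→19·(23−23)≡0=a; n(13)→19·(13−23)≡18=s; y(24)→19·(24−23)≡19=t (all mod 26).

beast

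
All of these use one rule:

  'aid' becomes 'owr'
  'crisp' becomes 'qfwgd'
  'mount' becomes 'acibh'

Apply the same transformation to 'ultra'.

izhfo

Compare letters: a→o is +14, i→w is +14, d→r is +14 — a constant shift. Every letter moves 14 places later in the alphabet, wrapping around z→a.
For ultra: u+14=i, l+14=z, t+14=h, r+14=f, a+14=o.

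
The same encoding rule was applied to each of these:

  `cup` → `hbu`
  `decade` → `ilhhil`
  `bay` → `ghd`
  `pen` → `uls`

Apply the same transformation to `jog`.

ovl

The shift depends on letter class: consonant c→h is +5, but vowel u→b is +7. Vowels shift forward by 7 and consonants shift forward by 5.
Applying it to jog: j(cons)+5=o, o(vowel)+7=v, g(cons)+5=l.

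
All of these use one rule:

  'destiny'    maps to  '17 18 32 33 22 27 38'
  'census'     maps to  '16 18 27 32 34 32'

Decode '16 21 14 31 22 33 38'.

d is letter #4 and maps to 17: an offset of 13. The number is (letter's place in the alphabet, a=1) + 13.
Decoding 16 21 14 31 22 33 38: 16→(16−13)÷1=3=c, 21→(21−13)÷1=8=h, 14→(14−13)÷1=1=a, 31→(31−13)÷1=18=r, 22→(22−13)÷1=9=i, 33→(33−13)÷1=20=t, 38→(38−13)÷1=25=y.

charity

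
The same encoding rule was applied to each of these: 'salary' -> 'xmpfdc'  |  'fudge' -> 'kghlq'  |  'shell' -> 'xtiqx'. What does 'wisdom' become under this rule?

Shifts by position in salary: pos 0: s→x (+5), pos 1: a→m (+12), pos 2: l→p (+4), pos 3: a→f (+5), pos 4: r→d (+12), pos 5: y→c (+4) — repeating every 3. The shifts repeat in a cycle of length 3: positions 0,1,… shift by +5, +12, +4, then the pattern repeats.
On wisdom: w+5=b, i+12=u, s+4=w, d+5=i, o+12=a, m+4=q.

buwiaq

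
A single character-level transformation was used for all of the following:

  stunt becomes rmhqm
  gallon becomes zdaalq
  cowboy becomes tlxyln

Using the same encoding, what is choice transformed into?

tulptj

s(18)→r(17) and t(19)→m(12) fit y≡21x+3 (mod 26); the inverse of 21 mod 26 is 5. Treating letters as 0–25, the rule is x ↦ 21x + 3 (mod 26).
For choice: c(2)→21·2+3≡19=t; h(7)→21·7+3≡20=u; o(14)→21·14+3≡11=l; i(8)→21·8+3≡15=p; c(2)→21·2+3≡19=t; e(4)→21·4+3≡9=j (all mod 26).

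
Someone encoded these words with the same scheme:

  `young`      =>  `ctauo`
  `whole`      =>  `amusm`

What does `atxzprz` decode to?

worship

In young: y→c is +4, o→t is +5, u→a is +6, n→u is +7 — the shift increases by 1 each position. Each letter shifts forward by (position + 4), i.e. 4, 5, 6, … — the shift grows by one for each successive letter.
Undoing it on atxzprz: a−4=w, t−5=o, x−6=r, z−7=s, p−8=h, r−9=i, z−10=p.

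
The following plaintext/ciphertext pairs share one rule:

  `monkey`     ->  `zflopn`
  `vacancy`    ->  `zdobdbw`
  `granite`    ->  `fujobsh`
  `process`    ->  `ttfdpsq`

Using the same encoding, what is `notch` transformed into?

idupo

The output letters match the input read backwards, each shifted +1: monkey reversed is yeknom. The word is reversed, then every letter is shifted forward by 1.
For notch: reverse → hcton; then shift: h+1=i, c+1=d, t+1=u, o+1=p, n+1=o.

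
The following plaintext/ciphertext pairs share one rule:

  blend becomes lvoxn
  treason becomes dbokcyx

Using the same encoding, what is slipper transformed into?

cvszzob

Compare letters: b→l is +10, l→v is +10, e→o is +10 — a constant shift. Each letter is shifted forward by 10 in the alphabet (a Caesar shift of +10).
On slipper: s+10=c, l+10=v, i+10=s, p+10=z, p+10=z, e+10=o, r+10=b.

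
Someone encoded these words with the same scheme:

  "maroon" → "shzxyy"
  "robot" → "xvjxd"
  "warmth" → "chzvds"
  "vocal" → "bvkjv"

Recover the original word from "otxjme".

impact

Letter i (0-indexed) is shifted by i+6, so successive shifts are 6, 7, 8, ….
Decoding otxjme: o−6=i, t−7=m, x−8=p, j−9=a, m−10=c, e−11=t.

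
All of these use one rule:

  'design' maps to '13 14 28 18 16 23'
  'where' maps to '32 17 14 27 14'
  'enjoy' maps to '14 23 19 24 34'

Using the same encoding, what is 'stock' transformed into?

28 29 24 12 20

d is letter #4 and maps to 13: an offset of 9. The number is (letter's place in the alphabet, a=1) + 9.
For stock: s=19→28, t=20→29, o=15→24, c=3→12, k=11→20.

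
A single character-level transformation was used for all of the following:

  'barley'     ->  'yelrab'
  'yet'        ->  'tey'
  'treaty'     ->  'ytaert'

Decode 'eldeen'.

needle

It's just the letters in reverse order.
Reversing it on eldeen: then reverse → needle.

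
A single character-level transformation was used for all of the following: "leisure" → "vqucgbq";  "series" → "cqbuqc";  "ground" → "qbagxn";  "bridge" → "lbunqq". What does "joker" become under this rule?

The shift depends on letter class: consonant l→v is +10, but vowel e→q is +12. The rule splits by letter class: vowels +12, consonants +10.
On joker: j(cons)+10=t, o(vowel)+12=a, k(cons)+10=u, e(vowel)+12=q, r(cons)+10=b.

tauqb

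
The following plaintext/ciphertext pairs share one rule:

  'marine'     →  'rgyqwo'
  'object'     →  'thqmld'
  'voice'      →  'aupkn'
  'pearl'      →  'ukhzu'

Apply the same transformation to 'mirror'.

In marine: m→r is +5, a→g is +6, r→y is +7, i→q is +8 — the shift increases by 1 each position. The shift increases by 1 at each position, starting from +5: 5, 6, 7, ….
On mirror: m+5=r, i+6=o, r+7=y, r+8=z, o+9=x, r+10=b.

royzxb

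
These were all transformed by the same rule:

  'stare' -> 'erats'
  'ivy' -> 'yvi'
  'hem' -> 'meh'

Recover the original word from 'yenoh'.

The output letters match the input read backwards: stare reversed is erats. It's just the letters in reverse order.
Decoding yenoh: then reverse → honey.

honey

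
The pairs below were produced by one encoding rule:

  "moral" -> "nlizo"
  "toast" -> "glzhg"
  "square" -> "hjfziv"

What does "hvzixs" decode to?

search

Each pair mirrors across the alphabet (m↔n, o↔l, r↔i): positions sum to 25. This is the alphabet-reversal cipher (Atbash): a becomes z, b becomes y, etc.
Undoing it on hvzixs: h↔s, v↔e, z↔a, i↔r, x↔c, s↔h.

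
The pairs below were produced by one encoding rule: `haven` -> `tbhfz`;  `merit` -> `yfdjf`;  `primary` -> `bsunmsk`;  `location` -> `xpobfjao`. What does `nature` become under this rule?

zbfvdf

Shifts by position in haven: pos 0: h→t (+12), pos 1: a→b (+1), pos 2: v→h (+12), pos 3: e→f (+1) — repeating every 2. It's a Vigenère-style cipher with numeric key [12,1]: position i shifts by key[i mod 2].
Applying it to nature: n+12=z, a+1=b, t+12=f, u+1=v, r+12=d, e+1=f.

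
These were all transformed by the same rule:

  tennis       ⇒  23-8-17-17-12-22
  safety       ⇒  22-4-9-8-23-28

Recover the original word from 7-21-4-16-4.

The number is (letter's place in the alphabet, a=1) + 3.
Undoing it on 7-21-4-16-4: 7→(7−3)÷1=4=d, 21→(21−3)÷1=18=r, 4→(4−3)÷1=1=a, 16→(16−3)÷1=13=m, 4→(4−3)÷1=1=a.

drama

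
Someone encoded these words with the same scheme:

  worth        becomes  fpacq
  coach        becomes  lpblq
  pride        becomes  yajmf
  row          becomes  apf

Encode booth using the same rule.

kppcq

The shift depends on letter class: consonant w→f is +9, but vowel o→p is +1. The rule splits by letter class: vowels +1, consonants +9.
Applying it to booth: b(cons)+9=k, o(vowel)+1=p, o(vowel)+1=p, t(cons)+9=c, h(cons)+9=q.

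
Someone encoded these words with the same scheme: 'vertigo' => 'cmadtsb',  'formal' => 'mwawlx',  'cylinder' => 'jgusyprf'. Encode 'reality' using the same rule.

Each letter shifts forward by (position + 7), i.e. 7, 8, 9, … — the shift grows by one for each successive letter.
For reality: r+7=y, e+8=m, a+9=j, l+10=v, i+11=t, t+12=f, y+13=l.

ymjvtfl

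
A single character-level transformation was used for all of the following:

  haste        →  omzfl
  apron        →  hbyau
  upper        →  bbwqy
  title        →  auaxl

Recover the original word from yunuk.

rigid

Shifts by position in haste: pos 0: h→o (+7), pos 1: a→m (+12), pos 2: s→z (+7), pos 3: t→f (+12) — repeating every 2. A repeating key of period 2 is used — shifts +7, +12 over and over.
Decoding yunuk: y−7=r, u−12=i, n−7=g, u−12=i, k−7=d.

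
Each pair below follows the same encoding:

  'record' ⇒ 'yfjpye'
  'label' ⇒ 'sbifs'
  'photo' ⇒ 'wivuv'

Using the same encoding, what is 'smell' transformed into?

znlms

Shifts by position in record: pos 0: r→y (+7), pos 1: e→f (+1), pos 2: c→j (+7), pos 3: o→p (+1) — repeating every 2. It's a Vigenère-style cipher with numeric key [7,1]: position i shifts by key[i mod 2].
For smell: s+7=z, m+1=n, e+7=l, l+1=m, l+7=s.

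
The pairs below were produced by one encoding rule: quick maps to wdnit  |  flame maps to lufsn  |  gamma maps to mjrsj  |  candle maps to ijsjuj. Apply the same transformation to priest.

Shifts by position in quick: pos 0: q→w (+6), pos 1: u→d (+9), pos 2: i→n (+5), pos 3: c→i (+6), pos 4: k→t (+9) — repeating every 3. The shifts repeat in a cycle of length 3: positions 0,1,… shift by +6, +9, +5, then the pattern repeats.
On priest: p+6=v, r+9=a, i+5=n, e+6=k, s+9=b, t+5=y.

vankby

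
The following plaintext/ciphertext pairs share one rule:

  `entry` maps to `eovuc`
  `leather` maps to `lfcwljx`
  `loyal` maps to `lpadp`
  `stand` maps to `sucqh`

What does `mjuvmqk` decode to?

In entry: e→e is +0, n→o is +1, t→v is +2, r→u is +3 — the shift increases by 1 each position. The shift increases by 1 at each position, starting from +0: 0, 1, 2, ….
Undoing it on mjuvmqk: m−0=m, j−1=i, u−2=s, v−3=s, m−4=i, q−5=l, k−6=e.

missile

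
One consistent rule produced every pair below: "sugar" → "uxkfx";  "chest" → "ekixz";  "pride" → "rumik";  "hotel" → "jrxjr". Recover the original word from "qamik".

In sugar: s→u is +2, u→x is +3, g→k is +4, a→f is +5 — the shift increases by 1 each position. Each letter shifts forward by (position + 2), i.e. 2, 3, 4, … — the shift grows by one for each successive letter.
Decoding qamik: q−2=o, a−3=x, m−4=i, i−5=d, k−6=e.

oxide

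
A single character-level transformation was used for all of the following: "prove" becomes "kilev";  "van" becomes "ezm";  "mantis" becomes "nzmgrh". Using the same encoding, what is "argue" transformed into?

Each pair mirrors across the alphabet (p↔k, r↔i, o↔l): positions sum to 25. Letters are reflected about the middle of the alphabet (position → 25−position): Atbash.
Applying it to argue: a↔z, r↔i, g↔t, u↔f, e↔v.

zitfv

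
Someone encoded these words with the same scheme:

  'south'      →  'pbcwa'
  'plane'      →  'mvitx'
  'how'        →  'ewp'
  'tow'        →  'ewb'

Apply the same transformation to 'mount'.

The output letters match the input read backwards, each shifted +8: south reversed is htuos. The word is reversed, then every letter is shifted forward by 8.
For mount: reverse → tnuom; then shift: t+8=b, n+8=v, u+8=c, o+8=w, m+8=u.

bvcwu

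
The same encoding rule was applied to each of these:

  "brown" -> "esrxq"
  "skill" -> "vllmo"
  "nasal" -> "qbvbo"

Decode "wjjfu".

tiger

Shifts by position in brown: pos 0: b→e (+3), pos 1: r→s (+1), pos 2: o→r (+3), pos 3: w→x (+1) — repeating every 2. A repeating key of period 2 is used — shifts +3, +1 over and over.
Reversing it on wjjfu: w−3=t, j−1=i, j−3=g, f−1=e, u−3=r.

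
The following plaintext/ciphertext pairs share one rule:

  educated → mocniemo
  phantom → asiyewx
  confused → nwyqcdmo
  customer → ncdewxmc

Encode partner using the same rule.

aiceymc

The shift depends on letter class: consonant d→o is +11, but vowel e→m is +8. Vowels shift forward by 8 and consonants shift forward by 11.
For partner: p(cons)+11=a, a(vowel)+8=i, r(cons)+11=c, t(cons)+11=e, n(cons)+11=y, e(vowel)+8=m, r(cons)+11=c.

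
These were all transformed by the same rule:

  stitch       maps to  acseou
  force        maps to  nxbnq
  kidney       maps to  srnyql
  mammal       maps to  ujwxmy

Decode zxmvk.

In stitch: s→a is +8, t→c is +9, i→s is +10, t→e is +11 — the shift increases by 1 each position. Letter i (0-indexed) is shifted by i+8, so successive shifts are 8, 9, 10, ….
Reversing it on zxmvk: z−8=r, x−9=o, m−10=c, v−11=k, k−12=y.

rocky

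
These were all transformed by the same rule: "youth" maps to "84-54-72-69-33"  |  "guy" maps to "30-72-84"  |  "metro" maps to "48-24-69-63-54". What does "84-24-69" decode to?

yet

y(#25)→84 and o(#15)→54: differences scale by 3, so n = 3·pos + 9. With a=1..z=26, the number is 3·pos + 9.
Reversing it on 84-24-69: 84→(84−9)÷3=25=y, 24→(24−9)÷3=5=e, 69→(69−9)÷3=20=t.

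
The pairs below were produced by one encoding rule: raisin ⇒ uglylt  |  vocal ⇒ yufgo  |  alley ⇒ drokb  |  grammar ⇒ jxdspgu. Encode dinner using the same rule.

The shifts repeat in a cycle of length 2: positions 0,1,… shift by +3, +6, then the pattern repeats.
Applying it to dinner: d+3=g, i+6=o, n+3=q, n+6=t, e+3=h, r+6=x.

goqthx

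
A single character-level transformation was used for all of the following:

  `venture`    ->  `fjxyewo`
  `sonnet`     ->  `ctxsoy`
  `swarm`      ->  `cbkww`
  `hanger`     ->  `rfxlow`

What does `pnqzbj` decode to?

Shifts by position in venture: pos 0: v→f (+10), pos 1: e→j (+5), pos 2: n→x (+10), pos 3: t→y (+5) — repeating every 2. The shifts repeat in a cycle of length 2: positions 0,1,… shift by +10, +5, then the pattern repeats.
Reversing it on pnqzbj: p−10=f, n−5=i, q−10=g, z−5=u, b−10=r, j−5=e.

figure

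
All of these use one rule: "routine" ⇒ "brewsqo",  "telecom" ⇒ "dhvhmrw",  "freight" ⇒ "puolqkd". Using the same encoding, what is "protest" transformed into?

zuywovd

Shifts by position in routine: pos 0: r→b (+10), pos 1: o→r (+3), pos 2: u→e (+10), pos 3: t→w (+3) — repeating every 2. The shifts repeat in a cycle of length 2: positions 0,1,… shift by +10, +3, then the pattern repeats.
On protest: p+10=z, r+3=u, o+10=y, t+3=w, e+10=o, s+3=v, t+10=d.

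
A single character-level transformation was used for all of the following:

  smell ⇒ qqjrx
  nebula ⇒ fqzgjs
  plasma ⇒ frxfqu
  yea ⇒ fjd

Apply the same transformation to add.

iif

Two steps: reverse the string, then apply a Caesar shift of +5.
On add: reverse → dda; then shift: d+5=i, d+5=i, a+5=f.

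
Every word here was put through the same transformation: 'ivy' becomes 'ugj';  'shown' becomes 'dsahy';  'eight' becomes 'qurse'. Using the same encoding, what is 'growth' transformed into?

The shift depends on letter class: consonant v→g is +11, but vowel i→u is +12. Two shifts are in play — +12 for a/e/i/o/u, +11 for every other letter.
For growth: g(cons)+11=r, r(cons)+11=c, o(vowel)+12=a, w(cons)+11=h, t(cons)+11=e, h(cons)+11=s.

rcahes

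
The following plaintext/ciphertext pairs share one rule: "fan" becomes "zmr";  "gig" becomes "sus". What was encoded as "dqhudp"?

driver

Two steps: reverse the string, then apply a Caesar shift of +12.
Undoing it on dqhudp: shift back: d−12=r, q−12=e, h−12=v, u−12=i, d−12=r, p−12=d → revird; then reverse → driver.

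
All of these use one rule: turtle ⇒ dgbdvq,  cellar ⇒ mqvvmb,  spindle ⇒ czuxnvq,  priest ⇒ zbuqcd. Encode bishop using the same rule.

The shift depends on letter class: consonant t→d is +10, but vowel u→g is +12. Vowels shift forward by 12 and consonants shift forward by 10.
For bishop: b(cons)+10=l, i(vowel)+12=u, s(cons)+10=c, h(cons)+10=r, o(vowel)+12=a, p(cons)+10=z.

lucraz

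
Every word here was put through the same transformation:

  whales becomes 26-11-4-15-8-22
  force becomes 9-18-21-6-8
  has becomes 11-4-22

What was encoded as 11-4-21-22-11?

harsh

w is letter #23 and maps to 26: an offset of 3. Each letter is replaced by its alphabet position (a=1..z=26) + 3.
Decoding 11-4-21-22-11: 11→(11−3)÷1=8=h, 4→(4−3)÷1=1=a, 21→(21−3)÷1=18=r, 22→(22−3)÷1=19=s, 11→(11−3)÷1=8=h.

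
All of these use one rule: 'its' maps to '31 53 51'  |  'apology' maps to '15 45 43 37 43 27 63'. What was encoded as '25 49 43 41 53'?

front

i(#9)→31 and t(#20)→53: differences scale by 2, so n = 2·pos + 13. With a=1..z=26, the number is 2·pos + 13.
Decoding 25 49 43 41 53: 25→(25−13)÷2=6=f, 49→(49−13)÷2=18=r, 43→(43−13)÷2=15=o, 41→(41−13)÷2=14=n, 53→(53−13)÷2=20=t.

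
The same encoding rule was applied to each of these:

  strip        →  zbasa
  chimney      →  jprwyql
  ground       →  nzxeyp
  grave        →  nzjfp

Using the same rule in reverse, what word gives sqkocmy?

Letter i (0-indexed) is shifted by i+7, so successive shifts are 7, 8, 9, ….
Undoing it on sqkocmy: s−7=l, q−8=i, k−9=b, o−10=e, c−11=r, m−12=a, y−13=l.

liberal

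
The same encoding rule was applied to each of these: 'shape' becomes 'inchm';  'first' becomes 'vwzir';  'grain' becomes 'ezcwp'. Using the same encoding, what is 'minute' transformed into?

gwparm

s(18)→i(8) and h(7)→n(13) fit y≡9x+2 (mod 26); the inverse of 9 mod 26 is 3. Each letter's alphabet position (a=0..z=25) is mapped through 9·x+2 mod 26 — an affine cipher.
Applying it to minute: m(12)→9·12+2≡6=g; i(8)→9·8+2≡22=w; n(13)→9·13+2≡15=p; u(20)→9·20+2≡0=a; t(19)→9·19+2≡17=r; e(4)→9·4+2≡12=m (all mod 26).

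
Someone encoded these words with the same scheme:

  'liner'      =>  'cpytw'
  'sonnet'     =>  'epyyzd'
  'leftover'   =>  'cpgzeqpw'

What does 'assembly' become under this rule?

jwmxpddl

The output letters match the input read backwards, each shifted +11: liner reversed is renil. The word is reversed, then every letter is shifted forward by 11.
Applying it to assembly: reverse → ylbmessa; then shift: y+11=j, l+11=w, b+11=m, m+11=x, e+11=p, s+11=d, s+11=d, a+11=l.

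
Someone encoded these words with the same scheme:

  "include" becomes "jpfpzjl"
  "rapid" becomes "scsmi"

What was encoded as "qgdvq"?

pearl

In include: i→j is +1, n→p is +2, c→f is +3, l→p is +4 — the shift increases by 1 each position. The shift increases by 1 at each position, starting from +1: 1, 2, 3, ….
Undoing it on qgdvq: q−1=p, g−2=e, d−3=a, v−4=r, q−5=l.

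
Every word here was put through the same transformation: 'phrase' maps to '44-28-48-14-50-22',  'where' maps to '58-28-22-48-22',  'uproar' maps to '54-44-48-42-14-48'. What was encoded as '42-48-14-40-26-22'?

p(#16)→44 and h(#8)→28: differences scale by 2, so n = 2·pos + 12. The formula is n = 2×(alphabet index, a=1) + 12.
Reversing it on 42-48-14-40-26-22: 42→(42−12)÷2=15=o, 48→(48−12)÷2=18=r, 14→(14−12)÷2=1=a, 40→(40−12)÷2=14=n, 26→(26−12)÷2=7=g, 22→(22−12)÷2=5=e.

orange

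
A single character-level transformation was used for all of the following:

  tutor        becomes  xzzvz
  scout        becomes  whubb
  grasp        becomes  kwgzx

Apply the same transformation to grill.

In tutor: t→x is +4, u→z is +5, t→z is +6, o→v is +7 — the shift increases by 1 each position. Each letter shifts forward by (position + 4), i.e. 4, 5, 6, … — the shift grows by one for each successive letter.
For grill: g+4=k, r+5=w, i+6=o, l+7=s, l+8=t.

kwost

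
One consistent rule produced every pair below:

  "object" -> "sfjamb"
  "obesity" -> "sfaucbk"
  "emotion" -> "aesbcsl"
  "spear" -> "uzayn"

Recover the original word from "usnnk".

sorry

o(14)→s(18) and b(1)→f(5) fit y≡7x+24 (mod 26); the inverse of 7 mod 26 is 15. Each letter's alphabet position (a=0..z=25) is mapped through 7·x+24 mod 26 — an affine cipher.
Decoding usnnk: u(20)→15·(20−24)≡18=s; s(18)→15·(18−24)≡14=o; n(13)→15·(13−24)≡17=r; n(13)→15·(13−24)≡17=r; k(10)→15·(10−24)≡24=y (all mod 26).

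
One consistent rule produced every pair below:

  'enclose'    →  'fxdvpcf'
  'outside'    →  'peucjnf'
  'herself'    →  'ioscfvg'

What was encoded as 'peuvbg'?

outlaw

Shifts by position in enclose: pos 0: e→f (+1), pos 1: n→x (+10), pos 2: c→d (+1), pos 3: l→v (+10) — repeating every 2. The shifts repeat in a cycle of length 2: positions 0,1,… shift by +1, +10, then the pattern repeats.
Undoing it on peuvbg: p−1=o, e−10=u, u−1=t, v−10=l, b−1=a, g−10=w.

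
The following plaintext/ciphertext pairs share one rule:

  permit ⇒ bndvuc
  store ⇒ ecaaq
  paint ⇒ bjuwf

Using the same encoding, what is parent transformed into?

Shifts by position in permit: pos 0: p→b (+12), pos 1: e→n (+9), pos 2: r→d (+12), pos 3: m→v (+9) — repeating every 2. It's a Vigenère-style cipher with numeric key [12,9]: position i shifts by key[i mod 2].
Applying it to parent: p+12=b, a+9=j, r+12=d, e+9=n, n+12=z, t+9=c.

bjdnzc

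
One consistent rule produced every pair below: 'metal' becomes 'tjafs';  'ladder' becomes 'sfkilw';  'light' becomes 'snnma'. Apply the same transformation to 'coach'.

Shifts by position in metal: pos 0: m→t (+7), pos 1: e→j (+5), pos 2: t→a (+7), pos 3: a→f (+5) — repeating every 2. It's a Vigenère-style cipher with numeric key [7,5]: position i shifts by key[i mod 2].
On coach: c+7=j, o+5=t, a+7=h, c+5=h, h+7=o.

jthho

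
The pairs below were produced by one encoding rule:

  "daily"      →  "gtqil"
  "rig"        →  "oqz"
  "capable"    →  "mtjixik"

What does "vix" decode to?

pan

The output letters match the input read backwards, each shifted +8: daily reversed is yliad. The word is reversed, then every letter is shifted forward by 8.
Undoing it on vix: shift back: v−8=n, i−8=a, x−8=p → nap; then reverse → pan.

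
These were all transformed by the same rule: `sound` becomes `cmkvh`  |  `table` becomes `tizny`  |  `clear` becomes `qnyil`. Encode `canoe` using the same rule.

qivmy

Treating letters as 0–25, the rule is x ↦ 17x + 8 (mod 26).
For canoe: c(2)→17·2+8≡16=q; a(0)→17·0+8≡8=i; n(13)→17·13+8≡21=v; o(14)→17·14+8≡12=m; e(4)→17·4+8≡24=y (all mod 26).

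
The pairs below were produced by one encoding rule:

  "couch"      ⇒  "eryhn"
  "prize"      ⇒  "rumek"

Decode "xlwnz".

visit

In couch: c→e is +2, o→r is +3, u→y is +4, c→h is +5 — the shift increases by 1 each position. Each letter shifts forward by (position + 2), i.e. 2, 3, 4, … — the shift grows by one for each successive letter.
Reversing it on xlwnz: x−2=v, l−3=i, w−4=s, n−5=i, z−6=t.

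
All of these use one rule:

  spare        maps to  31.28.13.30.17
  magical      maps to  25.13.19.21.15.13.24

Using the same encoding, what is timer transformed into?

s is letter #19 and maps to 31: an offset of 12. Each letter is replaced by its alphabet position (a=1..z=26) + 12.
Applying it to timer: t=20→32, i=9→21, m=13→25, e=5→17, r=18→30.

32.21.25.17.30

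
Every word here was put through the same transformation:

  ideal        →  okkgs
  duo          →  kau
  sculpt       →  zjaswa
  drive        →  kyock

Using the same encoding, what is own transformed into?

The shift depends on letter class: consonant d→k is +7, but vowel i→o is +6. Vowels shift forward by 6 and consonants shift forward by 7.
For own: o(vowel)+6=u, w(cons)+7=d, n(cons)+7=u.

udu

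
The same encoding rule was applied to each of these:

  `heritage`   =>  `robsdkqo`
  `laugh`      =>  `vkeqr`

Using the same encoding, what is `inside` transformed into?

sxcsno

Compare letters: h→r is +10, e→o is +10, r→b is +10 — a constant shift. Each letter is shifted forward by 10 in the alphabet (a Caesar shift of +10).
Applying it to inside: i+10=s, n+10=x, s+10=c, i+10=s, d+10=n, e+10=o.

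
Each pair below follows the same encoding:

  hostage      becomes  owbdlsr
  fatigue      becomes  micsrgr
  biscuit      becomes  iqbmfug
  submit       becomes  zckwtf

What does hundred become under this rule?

Each letter shifts forward by (position + 7), i.e. 7, 8, 9, … — the shift grows by one for each successive letter.
On hundred: h+7=o, u+8=c, n+9=w, d+10=n, r+11=c, e+12=q, d+13=q.

ocwncqq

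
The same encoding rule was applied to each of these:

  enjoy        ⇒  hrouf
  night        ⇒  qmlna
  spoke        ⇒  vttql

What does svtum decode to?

proof

Letter i (0-indexed) is shifted by i+3, so successive shifts are 3, 4, 5, ….
Decoding svtum: s−3=p, v−4=r, t−5=o, u−6=o, m−7=f.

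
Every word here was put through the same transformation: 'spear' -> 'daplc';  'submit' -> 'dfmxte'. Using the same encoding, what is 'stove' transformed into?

dezgp

Compare letters: s→d is +11, p→a is +11, e→p is +11 — a constant shift. This is a Caesar cipher with shift 11.
For stove: s+11=d, t+11=e, o+11=z, v+11=g, e+11=p.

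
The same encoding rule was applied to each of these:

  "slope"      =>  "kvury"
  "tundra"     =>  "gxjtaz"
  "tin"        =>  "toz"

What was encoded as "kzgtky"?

The output letters match the input read backwards, each shifted +6: slope reversed is epols. Read the word backwards and shift each letter +6.
Reversing it on kzgtky: shift back: k−6=e, z−6=t, g−6=a, t−6=n, k−6=e, y−6=s → etanes; then reverse → senate.

senate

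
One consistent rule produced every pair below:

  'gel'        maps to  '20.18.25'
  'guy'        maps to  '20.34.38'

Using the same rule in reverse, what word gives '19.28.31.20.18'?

forge

Each letter is replaced by its alphabet position (a=1..z=26) + 13.
Decoding 19.28.31.20.18: 19→(19−13)÷1=6=f, 28→(28−13)÷1=15=o, 31→(31−13)÷1=18=r, 20→(20−13)÷1=7=g, 18→(18−13)÷1=5=e.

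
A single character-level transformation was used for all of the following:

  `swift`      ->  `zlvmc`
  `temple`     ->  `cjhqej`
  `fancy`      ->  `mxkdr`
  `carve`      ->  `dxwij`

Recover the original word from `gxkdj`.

s(18)→z(25) and w(22)→l(11) fit y≡3x+23 (mod 26); the inverse of 3 mod 26 is 9. Each letter's alphabet position (a=0..z=25) is mapped through 3·x+23 mod 26 — an affine cipher.
Reversing it on gxkdj: g(6)→9·(6−23)≡3=d; x(23)→9·(23−23)≡0=a; k(10)→9·(10−23)≡13=n; d(3)→9·(3−23)≡2=c; j(9)→9·(9−23)≡4=e (all mod 26).

dance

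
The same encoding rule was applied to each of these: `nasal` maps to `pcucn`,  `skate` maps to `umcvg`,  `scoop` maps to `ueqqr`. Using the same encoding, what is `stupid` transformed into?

uvwrkf

Compare letters: n→p is +2, a→c is +2, s→u is +2 — a constant shift. Each letter is shifted forward by 2 in the alphabet (a Caesar shift of +2).
On stupid: s+2=u, t+2=v, u+2=w, p+2=r, i+2=k, d+2=f.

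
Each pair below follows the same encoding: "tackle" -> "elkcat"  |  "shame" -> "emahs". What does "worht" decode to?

The output letters match the input read backwards: tackle reversed is elkcat. The word is simply reversed.
Decoding worht: then reverse → throw.

throw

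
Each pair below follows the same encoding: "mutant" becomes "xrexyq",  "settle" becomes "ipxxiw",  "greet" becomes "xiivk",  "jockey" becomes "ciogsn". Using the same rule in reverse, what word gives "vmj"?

The output letters match the input read backwards, each shifted +4: mutant reversed is tnatum. Two steps: reverse the string, then apply a Caesar shift of +4.
Decoding vmj: shift back: v−4=r, m−4=i, j−4=f → rif; then reverse → fir.

fir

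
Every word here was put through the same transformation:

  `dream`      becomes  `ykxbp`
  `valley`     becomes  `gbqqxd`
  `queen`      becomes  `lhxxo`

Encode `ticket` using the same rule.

d(3)→y(24) and r(17)→k(10) fit y≡25x+1 (mod 26); the inverse of 25 mod 26 is 25. Treating letters as 0–25, the rule is x ↦ 25x + 1 (mod 26).
For ticket: t(19)→25·19+1≡8=i; i(8)→25·8+1≡19=t; c(2)→25·2+1≡25=z; k(10)→25·10+1≡17=r; e(4)→25·4+1≡23=x; t(19)→25·19+1≡8=i (all mod 26).

itzrxi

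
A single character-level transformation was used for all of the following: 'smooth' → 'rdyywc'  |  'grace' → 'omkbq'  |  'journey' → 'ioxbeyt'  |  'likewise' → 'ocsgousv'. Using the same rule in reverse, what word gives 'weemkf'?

vacuum

The output letters match the input read backwards, each shifted +10: smooth reversed is htooms. Read the word backwards and shift each letter +10.
Reversing it on weemkf: shift back: w−10=m, e−10=u, e−10=u, m−10=c, k−10=a, f−10=v → muucav; then reverse → vacuum.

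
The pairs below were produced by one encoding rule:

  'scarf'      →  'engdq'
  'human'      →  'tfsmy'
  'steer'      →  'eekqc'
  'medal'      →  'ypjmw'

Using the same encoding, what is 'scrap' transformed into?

A repeating key of period 3 is used — shifts +12, +11, +6 over and over.
On scrap: s+12=e, c+11=n, r+6=x, a+12=m, p+11=a.

enxma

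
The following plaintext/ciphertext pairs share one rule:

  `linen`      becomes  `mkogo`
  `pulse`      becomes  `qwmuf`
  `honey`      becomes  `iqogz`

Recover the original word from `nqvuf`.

mouse

A repeating key of period 2 is used — shifts +1, +2 over and over.
Reversing it on nqvuf: n−1=m, q−2=o, v−1=u, u−2=s, f−1=e.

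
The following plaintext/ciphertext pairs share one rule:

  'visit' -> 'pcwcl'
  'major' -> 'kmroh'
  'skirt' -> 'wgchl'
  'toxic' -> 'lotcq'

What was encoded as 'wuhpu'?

Treating letters as 0–25, the rule is x ↦ 15x + 12 (mod 26).
Decoding wuhpu: w(22)→7·(22−12)≡18=s; u(20)→7·(20−12)≡4=e; h(7)→7·(7−12)≡17=r; p(15)→7·(15−12)≡21=v; u(20)→7·(20−12)≡4=e (all mod 26).

serve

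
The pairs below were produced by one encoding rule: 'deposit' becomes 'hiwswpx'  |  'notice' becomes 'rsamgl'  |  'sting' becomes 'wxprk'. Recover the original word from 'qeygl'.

Shifts by position in deposit: pos 0: d→h (+4), pos 1: e→i (+4), pos 2: p→w (+7), pos 3: o→s (+4), pos 4: s→w (+4), pos 5: i→p (+7) — repeating every 3. It's a Vigenère-style cipher with numeric key [4,4,7]: position i shifts by key[i mod 3].
Reversing it on qeygl: q−4=m, e−4=a, y−7=r, g−4=c, l−4=h.

march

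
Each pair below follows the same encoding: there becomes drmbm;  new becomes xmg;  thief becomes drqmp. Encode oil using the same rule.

Two shifts are in play — +8 for a/e/i/o/u, +10 for every other letter.
For oil: o(vowel)+8=w, i(vowel)+8=q, l(cons)+10=v.

wqv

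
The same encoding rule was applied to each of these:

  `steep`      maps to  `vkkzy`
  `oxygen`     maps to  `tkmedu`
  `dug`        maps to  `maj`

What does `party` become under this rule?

Read the word backwards and shift each letter +6.
For party: reverse → ytrap; then shift: y+6=e, t+6=z, r+6=x, a+6=g, p+6=v.

ezxgv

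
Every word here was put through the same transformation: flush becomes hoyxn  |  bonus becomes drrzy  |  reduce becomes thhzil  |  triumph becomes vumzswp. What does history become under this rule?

In flush: f→h is +2, l→o is +3, u→y is +4, s→x is +5 — the shift increases by 1 each position. The shift increases by 1 at each position, starting from +2: 2, 3, 4, ….
Applying it to history: h+2=j, i+3=l, s+4=w, t+5=y, o+6=u, r+7=y, y+8=g.

jlwyuyg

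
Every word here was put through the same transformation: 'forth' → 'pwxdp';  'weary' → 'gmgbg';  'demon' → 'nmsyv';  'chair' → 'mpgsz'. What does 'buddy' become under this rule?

lcjng

The shifts repeat in a cycle of length 3: positions 0,1,… shift by +10, +8, +6, then the pattern repeats.
On buddy: b+10=l, u+8=c, d+6=j, d+10=n, y+8=g.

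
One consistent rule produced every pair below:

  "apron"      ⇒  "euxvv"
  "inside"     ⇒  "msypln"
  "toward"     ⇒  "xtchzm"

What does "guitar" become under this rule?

In apron: a→e is +4, p→u is +5, r→x is +6, o→v is +7 — the shift increases by 1 each position. The shift increases by 1 at each position, starting from +4: 4, 5, 6, ….
On guitar: g+4=k, u+5=z, i+6=o, t+7=a, a+8=i, r+9=a.

kzoaia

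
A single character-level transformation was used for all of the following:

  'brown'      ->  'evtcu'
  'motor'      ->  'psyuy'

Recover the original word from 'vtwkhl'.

In brown: b→e is +3, r→v is +4, o→t is +5, w→c is +6 — the shift increases by 1 each position. Each letter shifts forward by (position + 3), i.e. 3, 4, 5, … — the shift grows by one for each successive letter.
Decoding vtwkhl: v−3=s, t−4=p, w−5=r, k−6=e, h−7=a, l−8=d.

spread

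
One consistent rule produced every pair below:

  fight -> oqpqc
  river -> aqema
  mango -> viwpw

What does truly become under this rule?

The shift depends on letter class: consonant f→o is +9, but vowel i→q is +8. Two shifts are in play — +8 for a/e/i/o/u, +9 for every other letter.
Applying it to truly: t(cons)+9=c, r(cons)+9=a, u(vowel)+8=c, l(cons)+9=u, y(cons)+9=h.

cacuh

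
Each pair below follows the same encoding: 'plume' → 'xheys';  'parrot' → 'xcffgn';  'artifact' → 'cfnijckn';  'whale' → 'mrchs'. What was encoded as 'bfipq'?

drink

p(15)→x(23) and l(11)→h(7) fit y≡17x+2 (mod 26); the inverse of 17 mod 26 is 23. This is an affine cipher: with a=0,…,z=25, each position x becomes (17x+2) mod 26.
Decoding bfipq: b(1)→23·(1−2)≡3=d; f(5)→23·(5−2)≡17=r; i(8)→23·(8−2)≡8=i; p(15)→23·(15−2)≡13=n; q(16)→23·(16−2)≡10=k (all mod 26).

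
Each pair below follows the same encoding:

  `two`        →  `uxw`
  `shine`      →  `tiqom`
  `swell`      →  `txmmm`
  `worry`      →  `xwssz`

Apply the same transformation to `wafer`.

The shift depends on letter class: consonant t→u is +1, but vowel o→w is +8. Vowels shift forward by 8 and consonants shift forward by 1.
For wafer: w(cons)+1=x, a(vowel)+8=i, f(cons)+1=g, e(vowel)+8=m, r(cons)+1=s.

xigms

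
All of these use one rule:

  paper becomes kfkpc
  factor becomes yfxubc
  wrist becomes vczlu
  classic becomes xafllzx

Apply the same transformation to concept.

Treating letters as 0–25, the rule is x ↦ 9x + 5 (mod 26).
Applying it to concept: c(2)→9·2+5≡23=x; o(14)→9·14+5≡1=b; n(13)→9·13+5≡18=s; c(2)→9·2+5≡23=x; e(4)→9·4+5≡15=p; p(15)→9·15+5≡10=k; t(19)→9·19+5≡20=u (all mod 26).

xbsxpku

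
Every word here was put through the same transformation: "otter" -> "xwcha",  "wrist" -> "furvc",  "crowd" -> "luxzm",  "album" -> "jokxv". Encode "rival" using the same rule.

aledu

Shifts by position in otter: pos 0: o→x (+9), pos 1: t→w (+3), pos 2: t→c (+9), pos 3: e→h (+3) — repeating every 2. A repeating key of period 2 is used — shifts +9, +3 over and over.
For rival: r+9=a, i+3=l, v+9=e, a+3=d, l+9=u.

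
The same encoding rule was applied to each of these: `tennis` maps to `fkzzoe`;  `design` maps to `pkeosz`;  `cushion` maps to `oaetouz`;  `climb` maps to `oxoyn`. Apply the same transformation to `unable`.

The shift depends on letter class: consonant t→f is +12, but vowel e→k is +6. The rule splits by letter class: vowels +6, consonants +12.
On unable: u(vowel)+6=a, n(cons)+12=z, a(vowel)+6=g, b(cons)+12=n, l(cons)+12=x, e(vowel)+6=k.

azgnxk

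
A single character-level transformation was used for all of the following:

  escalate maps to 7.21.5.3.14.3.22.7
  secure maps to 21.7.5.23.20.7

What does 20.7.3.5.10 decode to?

e is letter #5 and maps to 7: an offset of 2. The number is (letter's place in the alphabet, a=1) + 2.
Decoding 20.7.3.5.10: 20→(20−2)÷1=18=r, 7→(7−2)÷1=5=e, 3→(3−2)÷1=1=a, 5→(5−2)÷1=3=c, 10→(10−2)÷1=8=h.

reach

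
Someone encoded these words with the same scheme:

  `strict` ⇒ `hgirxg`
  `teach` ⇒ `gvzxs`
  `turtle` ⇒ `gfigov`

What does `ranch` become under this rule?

izmxs

Each pair mirrors across the alphabet (s↔h, t↔g, r↔i): positions sum to 25. This is the alphabet-reversal cipher (Atbash): a becomes z, b becomes y, etc.
On ranch: r↔i, a↔z, n↔m, c↔x, h↔s.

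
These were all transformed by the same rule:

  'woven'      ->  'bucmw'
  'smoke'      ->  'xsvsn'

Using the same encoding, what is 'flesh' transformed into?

krlaq

Letter i (0-indexed) is shifted by i+5, so successive shifts are 5, 6, 7, ….
On flesh: f+5=k, l+6=r, e+7=l, s+8=a, h+9=q.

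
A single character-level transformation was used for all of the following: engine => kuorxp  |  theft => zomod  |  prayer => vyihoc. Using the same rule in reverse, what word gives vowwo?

phone

In engine: e→k is +6, n→u is +7, g→o is +8, i→r is +9 — the shift increases by 1 each position. Letter i (0-indexed) is shifted by i+6, so successive shifts are 6, 7, 8, ….
Undoing it on vowwo: v−6=p, o−7=h, w−8=o, w−9=n, o−10=e.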